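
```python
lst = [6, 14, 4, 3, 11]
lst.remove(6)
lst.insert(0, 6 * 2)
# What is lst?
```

After line 1: lst = [6, 14, 4, 3, 11]
After line 2 (remove first 6): lst = [14, 4, 3, 11]
After line 3 (insert 12 at index 0): lst = [12, 14, 4, 3, 11]

[12, 14, 4, 3, 11]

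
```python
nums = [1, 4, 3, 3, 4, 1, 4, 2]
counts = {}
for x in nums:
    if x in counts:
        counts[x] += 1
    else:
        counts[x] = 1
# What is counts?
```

Initial: counts = {}, nums = [1, 4, 3, 3, 4, 1, 4, 2]
See 1: counts = {1: 1}
See 4: counts = {1: 1, 4: 1}
See 3: counts = {1: 1, 4: 1, 3: 1}
See 3: counts = {1: 1, 4: 1, 3: 2}
See 4: counts = {1: 1, 4: 2, 3: 2}
See 1: counts = {1: 2, 4: 2, 3: 2}
See 4: counts = {1: 2, 4: 3, 3: 2}
See 2: counts = {1: 2, 4: 3, 3: 2, 2: 1}

{1: 2, 4: 3, 3: 2, 2: 1}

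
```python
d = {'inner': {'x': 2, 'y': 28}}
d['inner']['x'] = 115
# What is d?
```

After line 1: d = {'inner': {'x': 2, 'y': 28}}
After line 2 (inner x overwritten): d = {'inner': {'x': 115, 'y': 28}}

{'inner': {'x': 115, 'y': 28}}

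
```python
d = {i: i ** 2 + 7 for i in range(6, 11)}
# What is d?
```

{6: 43, 7: 56, 8: 71, 9: 88, 10: 107}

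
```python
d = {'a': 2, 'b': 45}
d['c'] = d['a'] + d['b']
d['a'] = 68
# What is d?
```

After line 1: d = {'a': 2, 'b': 45}
After line 2 (d['c'] = 2 + 45): d = {'a': 2, 'b': 45, 'c': 47}
After line 3: d = {'a': 68, 'b': 45, 'c': 47}

{'a': 68, 'b': 45, 'c': 47}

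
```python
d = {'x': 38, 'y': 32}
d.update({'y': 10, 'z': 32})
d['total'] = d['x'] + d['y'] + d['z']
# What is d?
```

After line 1: d = {'x': 38, 'y': 32}
After line 2 (y overwritten, z added): d = {'x': 38, 'y': 10, 'z': 32}
After line 3 (total = 38 + 10 + 32 = 80): d = {'x': 38, 'y': 10, 'z': 32, 'total': 80}

{'x': 38, 'y': 10, 'z': 32, 'total': 80}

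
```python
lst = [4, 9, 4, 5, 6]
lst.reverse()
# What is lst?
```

[6, 5, 4, 9, 4]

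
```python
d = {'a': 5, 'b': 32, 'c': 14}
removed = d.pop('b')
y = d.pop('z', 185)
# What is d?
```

After line 1: d = {'a': 5, 'b': 32, 'c': 14}
After line 2 (pop 'b' returns 32): d = {'a': 5, 'c': 14}, removed = 32
After line 3 (pop 'z' missing, returns default 185): d = {'a': 5, 'c': 14}, y = 185

{'a': 5, 'c': 14}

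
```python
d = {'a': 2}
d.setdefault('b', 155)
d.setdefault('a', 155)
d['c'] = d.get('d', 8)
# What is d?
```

After line 1: d = {'a': 2}
After line 2 (setdefault adds 'b'=155): d = {'a': 2, 'b': 155}
After line 3 (setdefault 'a' no-op, already exists): d = {'a': 2, 'b': 155}
After line 4 (get('d', 8) returns default since 'd' not in d): d = {'a': 2, 'b': 155, 'c': 8}

{'a': 2, 'b': 155, 'c': 8}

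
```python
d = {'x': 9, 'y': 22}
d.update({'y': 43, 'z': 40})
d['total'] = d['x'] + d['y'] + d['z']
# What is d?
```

After line 1: d = {'x': 9, 'y': 22}
After line 2 (y overwritten, z added): d = {'x': 9, 'y': 43, 'z': 40}
After line 3 (total = 9 + 43 + 40 = 92): d = {'x': 9, 'y': 43, 'z': 40, 'total': 92}

{'x': 9, 'y': 43, 'z': 40, 'total': 92}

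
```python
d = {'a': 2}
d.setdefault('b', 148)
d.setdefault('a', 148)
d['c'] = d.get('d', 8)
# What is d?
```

After line 1: d = {'a': 2}
After line 2 (setdefault adds 'b'=148): d = {'a': 2, 'b': 148}
After line 3 (setdefault 'a' no-op, already exists): d = {'a': 2, 'b': 148}
After line 4 (get('d', 8) returns default since 'd' not in d): d = {'a': 2, 'b': 148, 'c': 8}

{'a': 2, 'b': 148, 'c': 8}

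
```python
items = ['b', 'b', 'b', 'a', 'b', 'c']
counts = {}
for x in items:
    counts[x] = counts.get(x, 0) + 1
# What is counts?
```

Initial: counts = {}, items = ['b', 'b', 'b', 'a', 'b', 'c']
See 'b': counts = {'b': 1}
See 'b': counts = {'b': 2}
See 'b': counts = {'b': 3}
See 'a': counts = {'b': 3, 'a': 1}
See 'b': counts = {'b': 4, 'a': 1}
See 'c': counts = {'b': 4, 'a': 1, 'c': 1}

{'b': 4, 'a': 1, 'c': 1}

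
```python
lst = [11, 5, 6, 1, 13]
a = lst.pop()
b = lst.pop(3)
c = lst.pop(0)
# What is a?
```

After line 1: lst = [11, 5, 6, 1, 13]
After line 2 (pop() -> a = 13): lst = [11, 5, 6, 1]
After line 3 (pop(3) -> b = 1): lst = [11, 5, 6]
After line 4 (pop(0) -> c = 11): lst = [5, 6]

13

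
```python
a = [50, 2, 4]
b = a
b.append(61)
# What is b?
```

After line 1: a = [50, 2, 4]
After line 2 (b = a is an alias, same object): a = [50, 2, 4], b = [50, 2, 4]
After line 3 (b.append mutates the shared list): a = [50, 2, 4, 61], b = [50, 2, 4, 61]

[50, 2, 4, 61]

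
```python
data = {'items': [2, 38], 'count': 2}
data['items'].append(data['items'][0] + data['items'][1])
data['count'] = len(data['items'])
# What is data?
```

After line 1: data = {'items': [2, 38], 'count': 2}
After line 2 (append 2 + 38 = 40): data = {'items': [2, 38, 40], 'count': 2}
After line 3 (count = len(items) = 3): data = {'items': [2, 38, 40], 'count': 3}

{'items': [2, 38, 40], 'count': 3}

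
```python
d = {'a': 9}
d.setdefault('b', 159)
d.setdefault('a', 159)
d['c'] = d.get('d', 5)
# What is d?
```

After line 1: d = {'a': 9}
After line 2 (setdefault adds 'b'=159): d = {'a': 9, 'b': 159}
After line 3 (setdefault 'a' no-op, already exists): d = {'a': 9, 'b': 159}
After line 4 (get('d', 5) returns default since 'd' not in d): d = {'a': 9, 'b': 159, 'c': 5}

{'a': 9, 'b': 159, 'c': 5}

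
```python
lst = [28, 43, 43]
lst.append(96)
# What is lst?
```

[28, 43, 43, 96]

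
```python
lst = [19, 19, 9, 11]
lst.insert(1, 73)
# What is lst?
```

[19, 73, 19, 9, 11]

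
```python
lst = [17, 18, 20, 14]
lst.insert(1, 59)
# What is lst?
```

[17, 59, 18, 20, 14]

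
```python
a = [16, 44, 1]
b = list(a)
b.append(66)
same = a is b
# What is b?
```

After line 1: a = [16, 44, 1]
After line 2 (b = list(a) is a shallow copy, new object): a = [16, 44, 1], b = [16, 44, 1]
After line 3 (append only mutates b): a = [16, 44, 1], b = [16, 44, 1, 66]
After line 4 (same = a is b; different objects -> False): same = False

[16, 44, 1, 66]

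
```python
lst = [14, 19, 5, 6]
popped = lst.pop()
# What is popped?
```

6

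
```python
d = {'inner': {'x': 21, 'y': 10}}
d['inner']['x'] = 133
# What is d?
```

After line 1: d = {'inner': {'x': 21, 'y': 10}}
After line 2 (inner x overwritten): d = {'inner': {'x': 133, 'y': 10}}

{'inner': {'x': 133, 'y': 10}}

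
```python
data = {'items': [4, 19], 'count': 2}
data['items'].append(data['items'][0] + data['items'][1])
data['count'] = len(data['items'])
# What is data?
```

After line 1: data = {'items': [4, 19], 'count': 2}
After line 2 (append 4 + 19 = 23): data = {'items': [4, 19, 23], 'count': 2}
After line 3 (count = len(items) = 3): data = {'items': [4, 19, 23], 'count': 3}

{'items': [4, 19, 23], 'count': 3}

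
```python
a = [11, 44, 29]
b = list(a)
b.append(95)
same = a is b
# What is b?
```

After line 1: a = [11, 44, 29]
After line 2 (b = list(a) is a shallow copy, new object): a = [11, 44, 29], b = [11, 44, 29]
After line 3 (append only mutates b): a = [11, 44, 29], b = [11, 44, 29, 95]
After line 4 (same = a is b; different objects -> False): same = False

[11, 44, 29, 95]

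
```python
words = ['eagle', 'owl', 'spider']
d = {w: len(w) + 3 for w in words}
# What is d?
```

{'eagle': 8, 'owl': 6, 'spider': 9}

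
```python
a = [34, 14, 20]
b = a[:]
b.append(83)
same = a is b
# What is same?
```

After line 1: a = [34, 14, 20]
After line 2 (b = a[:] is a shallow copy, new object): a = [34, 14, 20], b = [34, 14, 20]
After line 3 (append only mutates b): a = [34, 14, 20], b = [34, 14, 20, 83]
After line 4 (same = a is b; different objects -> False): same = False

False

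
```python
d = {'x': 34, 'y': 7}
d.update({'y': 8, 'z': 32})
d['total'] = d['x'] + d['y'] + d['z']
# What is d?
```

After line 1: d = {'x': 34, 'y': 7}
After line 2 (y overwritten, z added): d = {'x': 34, 'y': 8, 'z': 32}
After line 3 (total = 34 + 8 + 32 = 74): d = {'x': 34, 'y': 8, 'z': 32, 'total': 74}

{'x': 34, 'y': 8, 'z': 32, 'total': 74}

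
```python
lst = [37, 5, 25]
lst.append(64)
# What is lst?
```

[37, 5, 25, 64]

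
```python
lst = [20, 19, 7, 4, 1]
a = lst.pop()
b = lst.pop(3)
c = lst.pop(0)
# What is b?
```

After line 1: lst = [20, 19, 7, 4, 1]
After line 2 (pop() -> a = 1): lst = [20, 19, 7, 4]
After line 3 (pop(3) -> b = 4): lst = [20, 19, 7]
After line 4 (pop(0) -> c = 20): lst = [19, 7]

4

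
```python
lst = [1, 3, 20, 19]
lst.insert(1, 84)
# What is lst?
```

[1, 84, 3, 20, 19]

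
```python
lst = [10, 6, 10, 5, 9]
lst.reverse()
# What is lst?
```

[9, 5, 10, 6, 10]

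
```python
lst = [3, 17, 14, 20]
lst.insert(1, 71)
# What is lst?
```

[3, 71, 17, 14, 20]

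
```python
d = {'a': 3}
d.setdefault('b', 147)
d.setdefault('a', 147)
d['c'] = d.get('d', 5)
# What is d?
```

After line 1: d = {'a': 3}
After line 2 (setdefault adds 'b'=147): d = {'a': 3, 'b': 147}
After line 3 (setdefault 'a' no-op, already exists): d = {'a': 3, 'b': 147}
After line 4 (get('d', 5) returns default since 'd' not in d): d = {'a': 3, 'b': 147, 'c': 5}

{'a': 3, 'b': 147, 'c': 5}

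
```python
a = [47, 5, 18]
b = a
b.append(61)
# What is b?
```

After line 1: a = [47, 5, 18]
After line 2 (b = a is an alias, same object): a = [47, 5, 18], b = [47, 5, 18]
After line 3 (b.append mutates the shared list): a = [47, 5, 18, 61], b = [47, 5, 18, 61]

[47, 5, 18, 61]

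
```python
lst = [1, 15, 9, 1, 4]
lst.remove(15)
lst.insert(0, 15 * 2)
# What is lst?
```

After line 1: lst = [1, 15, 9, 1, 4]
After line 2 (remove first 15): lst = [1, 9, 1, 4]
After line 3 (insert 30 at index 0): lst = [30, 1, 9, 1, 4]

[30, 1, 9, 1, 4]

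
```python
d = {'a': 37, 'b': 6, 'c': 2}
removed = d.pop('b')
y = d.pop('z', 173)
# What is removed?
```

After line 1: d = {'a': 37, 'b': 6, 'c': 2}
After line 2 (pop 'b' returns 6): d = {'a': 37, 'c': 2}, removed = 6
After line 3 (pop 'z' missing, returns default 173): d = {'a': 37, 'c': 2}, y = 173

6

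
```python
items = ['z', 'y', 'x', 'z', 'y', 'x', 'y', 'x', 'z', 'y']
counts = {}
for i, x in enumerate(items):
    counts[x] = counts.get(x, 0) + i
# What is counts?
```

Initial: counts = {}, items = ['z', 'y', 'x', 'z', 'y', 'x', 'y', 'x', 'z', 'y']
i=0, x='z': counts = {'z': 0}
i=1, x='y': counts = {'z': 0, 'y': 1}
i=2, x='x': counts = {'z': 0, 'y': 1, 'x': 2}
i=3, x='z': counts = {'z': 3, 'y': 1, 'x': 2}
i=4, x='y': counts = {'z': 3, 'y': 5, 'x': 2}
i=5, x='x': counts = {'z': 3, 'y': 5, 'x': 7}
i=6, x='y': counts = {'z': 3, 'y': 11, 'x': 7}
i=7, x='x': counts = {'z': 3, 'y': 11, 'x': 14}
i=8, x='z': counts = {'z': 11, 'y': 11, 'x': 14}
i=9, x='y': counts = {'z': 11, 'y': 20, 'x': 14}

{'z': 11, 'y': 20, 'x': 14}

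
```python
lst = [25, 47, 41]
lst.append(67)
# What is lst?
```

[25, 47, 41, 67]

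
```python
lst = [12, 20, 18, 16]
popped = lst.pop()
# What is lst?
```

[12, 20, 18]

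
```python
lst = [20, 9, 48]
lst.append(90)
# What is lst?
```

[20, 9, 48, 90]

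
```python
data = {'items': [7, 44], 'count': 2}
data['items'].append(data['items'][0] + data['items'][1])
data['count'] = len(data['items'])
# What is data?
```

After line 1: data = {'items': [7, 44], 'count': 2}
After line 2 (append 7 + 44 = 51): data = {'items': [7, 44, 51], 'count': 2}
After line 3 (count = len(items) = 3): data = {'items': [7, 44, 51], 'count': 3}

{'items': [7, 44, 51], 'count': 3}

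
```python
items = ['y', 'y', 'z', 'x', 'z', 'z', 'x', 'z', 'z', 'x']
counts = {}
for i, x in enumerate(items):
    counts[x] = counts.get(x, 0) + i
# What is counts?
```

Initial: counts = {}, items = ['y', 'y', 'z', 'x', 'z', 'z', 'x', 'z', 'z', 'x']
i=0, x='y': counts = {'y': 0}
i=1, x='y': counts = {'y': 1}
i=2, x='z': counts = {'y': 1, 'z': 2}
i=3, x='x': counts = {'y': 1, 'z': 2, 'x': 3}
i=4, x='z': counts = {'y': 1, 'z': 6, 'x': 3}
i=5, x='z': counts = {'y': 1, 'z': 11, 'x': 3}
i=6, x='x': counts = {'y': 1, 'z': 11, 'x': 9}
i=7, x='z': counts = {'y': 1, 'z': 18, 'x': 9}
i=8, x='z': counts = {'y': 1, 'z': 26, 'x': 9}
i=9, x='x': counts = {'y': 1, 'z': 26, 'x': 18}

{'y': 1, 'z': 26, 'x': 18}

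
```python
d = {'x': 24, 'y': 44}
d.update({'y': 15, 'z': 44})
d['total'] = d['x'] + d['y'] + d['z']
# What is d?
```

After line 1: d = {'x': 24, 'y': 44}
After line 2 (y overwritten, z added): d = {'x': 24, 'y': 15, 'z': 44}
After line 3 (total = 24 + 15 + 44 = 83): d = {'x': 24, 'y': 15, 'z': 44, 'total': 83}

{'x': 24, 'y': 15, 'z': 44, 'total': 83}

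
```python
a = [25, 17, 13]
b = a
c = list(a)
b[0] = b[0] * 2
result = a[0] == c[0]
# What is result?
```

After line 1: a = [25, 17, 13]
After line 2 (b = a, alias): a = [25, 17, 13], b = [25, 17, 13]
After line 3 (c = list(a) is a copy, new object): c = [25, 17, 13]
After line 4 (b[0] = 25 * 2 = 50; mutates shared a/b): a = b = [50, 17, 13], c = [25, 17, 13]
After line 5 (a[0] = 50, c[0] = 25; result = False)

False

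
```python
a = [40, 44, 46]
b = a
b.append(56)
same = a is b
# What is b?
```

After line 1: a = [40, 44, 46]
After line 2 (b = a is an alias, same object): a = [40, 44, 46], b = [40, 44, 46]
After line 3 (b.append mutates the shared list): a = [40, 44, 46, 56], b = [40, 44, 46, 56]
After line 4 (same = a is b; same object -> True): same = True

[40, 44, 46, 56]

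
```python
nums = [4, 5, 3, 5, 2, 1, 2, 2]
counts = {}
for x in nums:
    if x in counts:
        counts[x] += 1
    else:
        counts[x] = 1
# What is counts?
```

Initial: counts = {}, nums = [4, 5, 3, 5, 2, 1, 2, 2]
See 4: counts = {4: 1}
See 5: counts = {4: 1, 5: 1}
See 3: counts = {4: 1, 5: 1, 3: 1}
See 5: counts = {4: 1, 5: 2, 3: 1}
See 2: counts = {4: 1, 5: 2, 3: 1, 2: 1}
See 1: counts = {4: 1, 5: 2, 3: 1, 2: 1, 1: 1}
See 2: counts = {4: 1, 5: 2, 3: 1, 2: 2, 1: 1}
See 2: counts = {4: 1, 5: 2, 3: 1, 2: 3, 1: 1}

{4: 1, 5: 2, 3: 1, 2: 3, 1: 1}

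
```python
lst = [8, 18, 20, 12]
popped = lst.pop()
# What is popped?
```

12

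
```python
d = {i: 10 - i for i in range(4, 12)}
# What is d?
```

{4: 6, 5: 5, 6: 4, 7: 3, 8: 2, 9: 1, 10: 0, 11: -1}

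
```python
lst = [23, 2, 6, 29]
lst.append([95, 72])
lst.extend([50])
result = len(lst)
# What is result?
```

After line 1: lst = [23, 2, 6, 29]
After line 2 (append adds [95, 72] as single element): lst = [23, 2, 6, 29, [95, 72]]
After line 3 (extend unpacks [50], adds 50): lst = [23, 2, 6, 29, [95, 72], 50]
After line 4: result = len(lst) = 6

6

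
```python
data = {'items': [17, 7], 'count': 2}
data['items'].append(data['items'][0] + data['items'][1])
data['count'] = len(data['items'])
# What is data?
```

After line 1: data = {'items': [17, 7], 'count': 2}
After line 2 (append 17 + 7 = 24): data = {'items': [17, 7, 24], 'count': 2}
After line 3 (count = len(items) = 3): data = {'items': [17, 7, 24], 'count': 3}

{'items': [17, 7, 24], 'count': 3}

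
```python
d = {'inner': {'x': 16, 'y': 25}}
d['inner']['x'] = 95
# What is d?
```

After line 1: d = {'inner': {'x': 16, 'y': 25}}
After line 2 (inner x overwritten): d = {'inner': {'x': 95, 'y': 25}}

{'inner': {'x': 95, 'y': 25}}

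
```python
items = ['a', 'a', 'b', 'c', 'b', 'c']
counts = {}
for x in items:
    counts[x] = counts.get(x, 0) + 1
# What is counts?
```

Initial: counts = {}, items = ['a', 'a', 'b', 'c', 'b', 'c']
See 'a': counts = {'a': 1}
See 'a': counts = {'a': 2}
See 'b': counts = {'a': 2, 'b': 1}
See 'c': counts = {'a': 2, 'b': 1, 'c': 1}
See 'b': counts = {'a': 2, 'b': 2, 'c': 1}
See 'c': counts = {'a': 2, 'b': 2, 'c': 2}

{'a': 2, 'b': 2, 'c': 2}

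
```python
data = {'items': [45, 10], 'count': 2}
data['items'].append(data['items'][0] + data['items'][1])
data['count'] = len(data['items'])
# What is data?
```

After line 1: data = {'items': [45, 10], 'count': 2}
After line 2 (append 45 + 10 = 55): data = {'items': [45, 10, 55], 'count': 2}
After line 3 (count = len(items) = 3): data = {'items': [45, 10, 55], 'count': 3}

{'items': [45, 10, 55], 'count': 3}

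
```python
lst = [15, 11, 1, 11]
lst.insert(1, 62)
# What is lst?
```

[15, 62, 11, 1, 11]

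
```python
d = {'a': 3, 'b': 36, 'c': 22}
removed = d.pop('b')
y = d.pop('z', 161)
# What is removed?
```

After line 1: d = {'a': 3, 'b': 36, 'c': 22}
After line 2 (pop 'b' returns 36): d = {'a': 3, 'c': 22}, removed = 36
After line 3 (pop 'z' missing, returns default 161): d = {'a': 3, 'c': 22}, y = 161

36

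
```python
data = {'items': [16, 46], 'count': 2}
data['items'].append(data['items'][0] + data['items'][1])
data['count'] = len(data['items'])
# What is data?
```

After line 1: data = {'items': [16, 46], 'count': 2}
After line 2 (append 16 + 46 = 62): data = {'items': [16, 46, 62], 'count': 2}
After line 3 (count = len(items) = 3): data = {'items': [16, 46, 62], 'count': 3}

{'items': [16, 46, 62], 'count': 3}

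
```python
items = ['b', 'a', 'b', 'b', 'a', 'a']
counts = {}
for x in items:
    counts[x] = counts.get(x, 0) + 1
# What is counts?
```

Initial: counts = {}, items = ['b', 'a', 'b', 'b', 'a', 'a']
See 'b': counts = {'b': 1}
See 'a': counts = {'b': 1, 'a': 1}
See 'b': counts = {'b': 2, 'a': 1}
See 'b': counts = {'b': 3, 'a': 1}
See 'a': counts = {'b': 3, 'a': 2}
See 'a': counts = {'b': 3, 'a': 3}

{'b': 3, 'a': 3}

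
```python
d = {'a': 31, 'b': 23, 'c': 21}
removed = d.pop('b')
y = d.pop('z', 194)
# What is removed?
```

After line 1: d = {'a': 31, 'b': 23, 'c': 21}
After line 2 (pop 'b' returns 23): d = {'a': 31, 'c': 21}, removed = 23
After line 3 (pop 'z' missing, returns default 194): d = {'a': 31, 'c': 21}, y = 194

23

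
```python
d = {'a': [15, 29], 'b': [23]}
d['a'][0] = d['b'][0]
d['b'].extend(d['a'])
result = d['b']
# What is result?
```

After line 1: d = {'a': [15, 29], 'b': [23]}
After line 2 (a[0] = b[0] = 23): d = {'a': [23, 29], 'b': [23]}
After line 3 (b.extend(a) appends [23, 29]): d = {'a': [23, 29], 'b': [23, 23, 29]}
After line 4: result = d['b'] = [23, 23, 29]

[23, 23, 29]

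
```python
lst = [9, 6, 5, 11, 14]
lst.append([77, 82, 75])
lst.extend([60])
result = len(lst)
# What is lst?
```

After line 1: lst = [9, 6, 5, 11, 14]
After line 2 (append adds [77, 82, 75] as single element): lst = [9, 6, 5, 11, 14, [77, 82, 75]]
After line 3 (extend unpacks [60], adds 60): lst = [9, 6, 5, 11, 14, [77, 82, 75], 60]
After line 4: result = len(lst) = 7

[9, 6, 5, 11, 14, [77, 82, 75], 60]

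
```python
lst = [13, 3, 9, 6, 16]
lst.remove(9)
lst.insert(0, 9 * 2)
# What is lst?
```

After line 1: lst = [13, 3, 9, 6, 16]
After line 2 (remove first 9): lst = [13, 3, 6, 16]
After line 3 (insert 18 at index 0): lst = [18, 13, 3, 6, 16]

[18, 13, 3, 6, 16]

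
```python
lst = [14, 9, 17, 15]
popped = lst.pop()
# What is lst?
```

[14, 9, 17]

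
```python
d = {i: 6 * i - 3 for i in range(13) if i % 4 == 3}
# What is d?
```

{3: 15, 7: 39, 11: 63}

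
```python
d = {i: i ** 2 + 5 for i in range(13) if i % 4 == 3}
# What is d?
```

{3: 14, 7: 54, 11: 126}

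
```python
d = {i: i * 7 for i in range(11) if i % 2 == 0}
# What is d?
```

{0: 0, 2: 14, 4: 28, 6: 42, 8: 56, 10: 70}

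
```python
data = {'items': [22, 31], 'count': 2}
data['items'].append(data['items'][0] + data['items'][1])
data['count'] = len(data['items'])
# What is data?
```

After line 1: data = {'items': [22, 31], 'count': 2}
After line 2 (append 22 + 31 = 53): data = {'items': [22, 31, 53], 'count': 2}
After line 3 (count = len(items) = 3): data = {'items': [22, 31, 53], 'count': 3}

{'items': [22, 31, 53], 'count': 3}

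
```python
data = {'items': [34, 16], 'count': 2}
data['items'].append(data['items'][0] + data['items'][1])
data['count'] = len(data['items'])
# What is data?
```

After line 1: data = {'items': [34, 16], 'count': 2}
After line 2 (append 34 + 16 = 50): data = {'items': [34, 16, 50], 'count': 2}
After line 3 (count = len(items) = 3): data = {'items': [34, 16, 50], 'count': 3}

{'items': [34, 16, 50], 'count': 3}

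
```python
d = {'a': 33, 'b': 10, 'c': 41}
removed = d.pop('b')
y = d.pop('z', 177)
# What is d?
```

After line 1: d = {'a': 33, 'b': 10, 'c': 41}
After line 2 (pop 'b' returns 10): d = {'a': 33, 'c': 41}, removed = 10
After line 3 (pop 'z' missing, returns default 177): d = {'a': 33, 'c': 41}, y = 177

{'a': 33, 'c': 41}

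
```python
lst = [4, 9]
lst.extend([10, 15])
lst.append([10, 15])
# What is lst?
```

After line 1: lst = [4, 9]
After line 2 (extend unpacks [10, 15]): lst = [4, 9, 10, 15]
After line 3 (append adds [10, 15] as single element): lst = [4, 9, 10, 15, [10, 15]]

[4, 9, 10, 15, [10, 15]]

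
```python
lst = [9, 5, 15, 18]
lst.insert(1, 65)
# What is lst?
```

[9, 65, 5, 15, 18]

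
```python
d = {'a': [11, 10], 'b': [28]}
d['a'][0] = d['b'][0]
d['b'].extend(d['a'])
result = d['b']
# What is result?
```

After line 1: d = {'a': [11, 10], 'b': [28]}
After line 2 (a[0] = b[0] = 28): d = {'a': [28, 10], 'b': [28]}
After line 3 (b.extend(a) appends [28, 10]): d = {'a': [28, 10], 'b': [28, 28, 10]}
After line 4: result = d['b'] = [28, 28, 10]

[28, 28, 10]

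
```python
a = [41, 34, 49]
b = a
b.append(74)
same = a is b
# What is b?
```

After line 1: a = [41, 34, 49]
After line 2 (b = a is an alias, same object): a = [41, 34, 49], b = [41, 34, 49]
After line 3 (b.append mutates the shared list): a = [41, 34, 49, 74], b = [41, 34, 49, 74]
After line 4 (same = a is b; same object -> True): same = True

[41, 34, 49, 74]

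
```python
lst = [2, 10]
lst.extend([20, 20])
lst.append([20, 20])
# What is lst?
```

After line 1: lst = [2, 10]
After line 2 (extend unpacks [20, 20]): lst = [2, 10, 20, 20]
After line 3 (append adds [20, 20] as single element): lst = [2, 10, 20, 20, [20, 20]]

[2, 10, 20, 20, [20, 20]]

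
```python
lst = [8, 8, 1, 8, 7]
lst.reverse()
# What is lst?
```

[7, 8, 1, 8, 8]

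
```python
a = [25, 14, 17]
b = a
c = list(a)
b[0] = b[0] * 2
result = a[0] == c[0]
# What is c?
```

After line 1: a = [25, 14, 17]
After line 2 (b = a, alias): a = [25, 14, 17], b = [25, 14, 17]
After line 3 (c = list(a) is a copy, new object): c = [25, 14, 17]
After line 4 (b[0] = 25 * 2 = 50; mutates shared a/b): a = b = [50, 14, 17], c = [25, 14, 17]
After line 5 (a[0] = 50, c[0] = 25; result = False)

[25, 14, 17]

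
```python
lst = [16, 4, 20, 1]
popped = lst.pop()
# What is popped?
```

1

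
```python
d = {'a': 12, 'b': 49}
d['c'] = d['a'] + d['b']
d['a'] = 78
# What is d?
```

After line 1: d = {'a': 12, 'b': 49}
After line 2 (d['c'] = 12 + 49): d = {'a': 12, 'b': 49, 'c': 61}
After line 3: d = {'a': 78, 'b': 49, 'c': 61}

{'a': 78, 'b': 49, 'c': 61}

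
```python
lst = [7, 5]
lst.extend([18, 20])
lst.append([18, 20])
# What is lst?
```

After line 1: lst = [7, 5]
After line 2 (extend unpacks [18, 20]): lst = [7, 5, 18, 20]
After line 3 (append adds [18, 20] as single element): lst = [7, 5, 18, 20, [18, 20]]

[7, 5, 18, 20, [18, 20]]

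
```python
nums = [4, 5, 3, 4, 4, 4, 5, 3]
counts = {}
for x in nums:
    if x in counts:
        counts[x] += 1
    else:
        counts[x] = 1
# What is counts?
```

Initial: counts = {}, nums = [4, 5, 3, 4, 4, 4, 5, 3]
See 4: counts = {4: 1}
See 5: counts = {4: 1, 5: 1}
See 3: counts = {4: 1, 5: 1, 3: 1}
See 4: counts = {4: 2, 5: 1, 3: 1}
See 4: counts = {4: 3, 5: 1, 3: 1}
See 4: counts = {4: 4, 5: 1, 3: 1}
See 5: counts = {4: 4, 5: 2, 3: 1}
See 3: counts = {4: 4, 5: 2, 3: 2}

{4: 4, 5: 2, 3: 2}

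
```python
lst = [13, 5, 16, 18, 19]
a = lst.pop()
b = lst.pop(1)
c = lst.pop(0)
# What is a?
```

After line 1: lst = [13, 5, 16, 18, 19]
After line 2 (pop() -> a = 19): lst = [13, 5, 16, 18]
After line 3 (pop(1) -> b = 5): lst = [13, 16, 18]
After line 4 (pop(0) -> c = 13): lst = [16, 18]

19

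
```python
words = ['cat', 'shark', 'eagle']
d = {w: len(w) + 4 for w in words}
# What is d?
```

{'cat': 7, 'shark': 9, 'eagle': 9}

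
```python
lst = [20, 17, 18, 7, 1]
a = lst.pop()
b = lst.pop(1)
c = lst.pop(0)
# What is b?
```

After line 1: lst = [20, 17, 18, 7, 1]
After line 2 (pop() -> a = 1): lst = [20, 17, 18, 7]
After line 3 (pop(1) -> b = 17): lst = [20, 18, 7]
After line 4 (pop(0) -> c = 20): lst = [18, 7]

17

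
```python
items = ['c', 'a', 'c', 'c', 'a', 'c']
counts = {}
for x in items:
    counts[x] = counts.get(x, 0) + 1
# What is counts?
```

Initial: counts = {}, items = ['c', 'a', 'c', 'c', 'a', 'c']
See 'c': counts = {'c': 1}
See 'a': counts = {'c': 1, 'a': 1}
See 'c': counts = {'c': 2, 'a': 1}
See 'c': counts = {'c': 3, 'a': 1}
See 'a': counts = {'c': 3, 'a': 2}
See 'c': counts = {'c': 4, 'a': 2}

{'c': 4, 'a': 2}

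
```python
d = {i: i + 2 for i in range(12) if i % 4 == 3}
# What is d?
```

{3: 5, 7: 9, 11: 13}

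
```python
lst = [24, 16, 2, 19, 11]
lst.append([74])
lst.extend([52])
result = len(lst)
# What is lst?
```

After line 1: lst = [24, 16, 2, 19, 11]
After line 2 (append adds [74] as single element): lst = [24, 16, 2, 19, 11, [74]]
After line 3 (extend unpacks [52], adds 52): lst = [24, 16, 2, 19, 11, [74], 52]
After line 4: result = len(lst) = 7

[24, 16, 2, 19, 11, [74], 52]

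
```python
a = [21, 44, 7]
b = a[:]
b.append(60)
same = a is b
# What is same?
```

After line 1: a = [21, 44, 7]
After line 2 (b = a[:] is a shallow copy, new object): a = [21, 44, 7], b = [21, 44, 7]
After line 3 (append only mutates b): a = [21, 44, 7], b = [21, 44, 7, 60]
After line 4 (same = a is b; different objects -> False): same = False

False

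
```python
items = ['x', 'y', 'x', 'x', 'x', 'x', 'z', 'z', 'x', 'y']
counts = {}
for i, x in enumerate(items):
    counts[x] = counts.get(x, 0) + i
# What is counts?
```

Initial: counts = {}, items = ['x', 'y', 'x', 'x', 'x', 'x', 'z', 'z', 'x', 'y']
i=0, x='x': counts = {'x': 0}
i=1, x='y': counts = {'x': 0, 'y': 1}
i=2, x='x': counts = {'x': 2, 'y': 1}
i=3, x='x': counts = {'x': 5, 'y': 1}
i=4, x='x': counts = {'x': 9, 'y': 1}
i=5, x='x': counts = {'x': 14, 'y': 1}
i=6, x='z': counts = {'x': 14, 'y': 1, 'z': 6}
i=7, x='z': counts = {'x': 14, 'y': 1, 'z': 13}
i=8, x='x': counts = {'x': 22, 'y': 1, 'z': 13}
i=9, x='y': counts = {'x': 22, 'y': 10, 'z': 13}

{'x': 22, 'y': 10, 'z': 13}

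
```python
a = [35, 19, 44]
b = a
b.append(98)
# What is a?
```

After line 1: a = [35, 19, 44]
After line 2 (b = a is an alias, same object): a = [35, 19, 44], b = [35, 19, 44]
After line 3 (b.append mutates the shared list): a = [35, 19, 44, 98], b = [35, 19, 44, 98]

[35, 19, 44, 98]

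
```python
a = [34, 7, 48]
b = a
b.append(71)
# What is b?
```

After line 1: a = [34, 7, 48]
After line 2 (b = a is an alias, same object): a = [34, 7, 48], b = [34, 7, 48]
After line 3 (b.append mutates the shared list): a = [34, 7, 48, 71], b = [34, 7, 48, 71]

[34, 7, 48, 71]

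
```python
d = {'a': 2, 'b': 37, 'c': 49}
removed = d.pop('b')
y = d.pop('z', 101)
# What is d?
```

After line 1: d = {'a': 2, 'b': 37, 'c': 49}
After line 2 (pop 'b' returns 37): d = {'a': 2, 'c': 49}, removed = 37
After line 3 (pop 'z' missing, returns default 101): d = {'a': 2, 'c': 49}, y = 101

{'a': 2, 'c': 49}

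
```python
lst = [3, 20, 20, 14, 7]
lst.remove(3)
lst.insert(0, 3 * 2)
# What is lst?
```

After line 1: lst = [3, 20, 20, 14, 7]
After line 2 (remove first 3): lst = [20, 20, 14, 7]
After line 3 (insert 6 at index 0): lst = [6, 20, 20, 14, 7]

[6, 20, 20, 14, 7]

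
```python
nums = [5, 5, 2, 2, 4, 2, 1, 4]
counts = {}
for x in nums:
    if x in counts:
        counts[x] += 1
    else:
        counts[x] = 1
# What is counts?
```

Initial: counts = {}, nums = [5, 5, 2, 2, 4, 2, 1, 4]
See 5: counts = {5: 1}
See 5: counts = {5: 2}
See 2: counts = {5: 2, 2: 1}
See 2: counts = {5: 2, 2: 2}
See 4: counts = {5: 2, 2: 2, 4: 1}
See 2: counts = {5: 2, 2: 3, 4: 1}
See 1: counts = {5: 2, 2: 3, 4: 1, 1: 1}
See 4: counts = {5: 2, 2: 3, 4: 2, 1: 1}

{5: 2, 2: 3, 4: 2, 1: 1}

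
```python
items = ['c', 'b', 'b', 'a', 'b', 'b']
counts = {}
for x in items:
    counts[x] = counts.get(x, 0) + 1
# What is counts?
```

Initial: counts = {}, items = ['c', 'b', 'b', 'a', 'b', 'b']
See 'c': counts = {'c': 1}
See 'b': counts = {'c': 1, 'b': 1}
See 'b': counts = {'c': 1, 'b': 2}
See 'a': counts = {'c': 1, 'b': 2, 'a': 1}
See 'b': counts = {'c': 1, 'b': 3, 'a': 1}
See 'b': counts = {'c': 1, 'b': 4, 'a': 1}

{'c': 1, 'b': 4, 'a': 1}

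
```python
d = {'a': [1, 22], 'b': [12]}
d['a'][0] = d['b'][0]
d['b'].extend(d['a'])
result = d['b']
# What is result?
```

After line 1: d = {'a': [1, 22], 'b': [12]}
After line 2 (a[0] = b[0] = 12): d = {'a': [12, 22], 'b': [12]}
After line 3 (b.extend(a) appends [12, 22]): d = {'a': [12, 22], 'b': [12, 12, 22]}
After line 4: result = d['b'] = [12, 12, 22]

[12, 12, 22]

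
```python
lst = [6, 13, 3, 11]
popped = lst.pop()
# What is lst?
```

[6, 13, 3]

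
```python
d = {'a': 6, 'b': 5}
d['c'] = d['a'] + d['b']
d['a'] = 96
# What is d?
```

After line 1: d = {'a': 6, 'b': 5}
After line 2 (d['c'] = 6 + 5): d = {'a': 6, 'b': 5, 'c': 11}
After line 3: d = {'a': 96, 'b': 5, 'c': 11}

{'a': 96, 'b': 5, 'c': 11}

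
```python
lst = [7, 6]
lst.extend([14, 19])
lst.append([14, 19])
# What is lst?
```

After line 1: lst = [7, 6]
After line 2 (extend unpacks [14, 19]): lst = [7, 6, 14, 19]
After line 3 (append adds [14, 19] as single element): lst = [7, 6, 14, 19, [14, 19]]

[7, 6, 14, 19, [14, 19]]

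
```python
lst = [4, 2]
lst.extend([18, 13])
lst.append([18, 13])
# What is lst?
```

After line 1: lst = [4, 2]
After line 2 (extend unpacks [18, 13]): lst = [4, 2, 18, 13]
After line 3 (append adds [18, 13] as single element): lst = [4, 2, 18, 13, [18, 13]]

[4, 2, 18, 13, [18, 13]]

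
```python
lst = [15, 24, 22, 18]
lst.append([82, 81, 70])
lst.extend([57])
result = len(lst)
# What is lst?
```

After line 1: lst = [15, 24, 22, 18]
After line 2 (append adds [82, 81, 70] as single element): lst = [15, 24, 22, 18, [82, 81, 70]]
After line 3 (extend unpacks [57], adds 57): lst = [15, 24, 22, 18, [82, 81, 70], 57]
After line 4: result = len(lst) = 6

[15, 24, 22, 18, [82, 81, 70], 57]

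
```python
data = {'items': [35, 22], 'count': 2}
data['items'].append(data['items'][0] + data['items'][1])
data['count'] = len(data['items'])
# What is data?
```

After line 1: data = {'items': [35, 22], 'count': 2}
After line 2 (append 35 + 22 = 57): data = {'items': [35, 22, 57], 'count': 2}
After line 3 (count = len(items) = 3): data = {'items': [35, 22, 57], 'count': 3}

{'items': [35, 22, 57], 'count': 3}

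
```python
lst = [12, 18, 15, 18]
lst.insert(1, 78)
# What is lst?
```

[12, 78, 18, 15, 18]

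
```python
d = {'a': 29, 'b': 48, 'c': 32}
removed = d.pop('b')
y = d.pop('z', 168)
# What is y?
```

After line 1: d = {'a': 29, 'b': 48, 'c': 32}
After line 2 (pop 'b' returns 48): d = {'a': 29, 'c': 32}, removed = 48
After line 3 (pop 'z' missing, returns default 168): d = {'a': 29, 'c': 32}, y = 168

168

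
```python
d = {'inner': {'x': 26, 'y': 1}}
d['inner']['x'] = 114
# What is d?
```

After line 1: d = {'inner': {'x': 26, 'y': 1}}
After line 2 (inner x overwritten): d = {'inner': {'x': 114, 'y': 1}}

{'inner': {'x': 114, 'y': 1}}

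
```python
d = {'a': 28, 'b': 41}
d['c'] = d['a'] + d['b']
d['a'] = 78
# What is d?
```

After line 1: d = {'a': 28, 'b': 41}
After line 2 (d['c'] = 28 + 41): d = {'a': 28, 'b': 41, 'c': 69}
After line 3: d = {'a': 78, 'b': 41, 'c': 69}

{'a': 78, 'b': 41, 'c': 69}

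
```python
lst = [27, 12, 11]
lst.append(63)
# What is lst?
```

[27, 12, 11, 63]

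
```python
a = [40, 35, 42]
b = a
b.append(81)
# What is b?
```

After line 1: a = [40, 35, 42]
After line 2 (b = a is an alias, same object): a = [40, 35, 42], b = [40, 35, 42]
After line 3 (b.append mutates the shared list): a = [40, 35, 42, 81], b = [40, 35, 42, 81]

[40, 35, 42, 81]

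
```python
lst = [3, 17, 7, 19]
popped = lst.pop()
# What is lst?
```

[3, 17, 7]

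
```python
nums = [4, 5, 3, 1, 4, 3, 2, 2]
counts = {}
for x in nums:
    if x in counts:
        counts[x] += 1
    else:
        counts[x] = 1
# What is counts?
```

Initial: counts = {}, nums = [4, 5, 3, 1, 4, 3, 2, 2]
See 4: counts = {4: 1}
See 5: counts = {4: 1, 5: 1}
See 3: counts = {4: 1, 5: 1, 3: 1}
See 1: counts = {4: 1, 5: 1, 3: 1, 1: 1}
See 4: counts = {4: 2, 5: 1, 3: 1, 1: 1}
See 3: counts = {4: 2, 5: 1, 3: 2, 1: 1}
See 2: counts = {4: 2, 5: 1, 3: 2, 1: 1, 2: 1}
See 2: counts = {4: 2, 5: 1, 3: 2, 1: 1, 2: 2}

{4: 2, 5: 1, 3: 2, 1: 1, 2: 2}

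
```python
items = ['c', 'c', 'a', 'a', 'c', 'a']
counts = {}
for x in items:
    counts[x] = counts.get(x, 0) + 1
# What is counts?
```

Initial: counts = {}, items = ['c', 'c', 'a', 'a', 'c', 'a']
See 'c': counts = {'c': 1}
See 'c': counts = {'c': 2}
See 'a': counts = {'c': 2, 'a': 1}
See 'a': counts = {'c': 2, 'a': 2}
See 'c': counts = {'c': 3, 'a': 2}
See 'a': counts = {'c': 3, 'a': 3}

{'c': 3, 'a': 3}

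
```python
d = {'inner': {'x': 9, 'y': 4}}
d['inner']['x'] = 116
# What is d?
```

After line 1: d = {'inner': {'x': 9, 'y': 4}}
After line 2 (inner x overwritten): d = {'inner': {'x': 116, 'y': 4}}

{'inner': {'x': 116, 'y': 4}}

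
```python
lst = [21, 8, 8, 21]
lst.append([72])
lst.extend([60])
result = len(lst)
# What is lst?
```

After line 1: lst = [21, 8, 8, 21]
After line 2 (append adds [72] as single element): lst = [21, 8, 8, 21, [72]]
After line 3 (extend unpacks [60], adds 60): lst = [21, 8, 8, 21, [72], 60]
After line 4: result = len(lst) = 6

[21, 8, 8, 21, [72], 60]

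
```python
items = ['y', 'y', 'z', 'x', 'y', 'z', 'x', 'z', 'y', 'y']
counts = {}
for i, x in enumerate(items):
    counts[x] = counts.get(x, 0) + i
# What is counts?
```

Initial: counts = {}, items = ['y', 'y', 'z', 'x', 'y', 'z', 'x', 'z', 'y', 'y']
i=0, x='y': counts = {'y': 0}
i=1, x='y': counts = {'y': 1}
i=2, x='z': counts = {'y': 1, 'z': 2}
i=3, x='x': counts = {'y': 1, 'z': 2, 'x': 3}
i=4, x='y': counts = {'y': 5, 'z': 2, 'x': 3}
i=5, x='z': counts = {'y': 5, 'z': 7, 'x': 3}
i=6, x='x': counts = {'y': 5, 'z': 7, 'x': 9}
i=7, x='z': counts = {'y': 5, 'z': 14, 'x': 9}
i=8, x='y': counts = {'y': 13, 'z': 14, 'x': 9}
i=9, x='y': counts = {'y': 22, 'z': 14, 'x': 9}

{'y': 22, 'z': 14, 'x': 9}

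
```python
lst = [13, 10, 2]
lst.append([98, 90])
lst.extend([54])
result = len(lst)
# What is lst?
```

After line 1: lst = [13, 10, 2]
After line 2 (append adds [98, 90] as single element): lst = [13, 10, 2, [98, 90]]
After line 3 (extend unpacks [54], adds 54): lst = [13, 10, 2, [98, 90], 54]
After line 4: result = len(lst) = 5

[13, 10, 2, [98, 90], 54]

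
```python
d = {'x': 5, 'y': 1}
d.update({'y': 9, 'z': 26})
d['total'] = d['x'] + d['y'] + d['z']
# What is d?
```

After line 1: d = {'x': 5, 'y': 1}
After line 2 (y overwritten, z added): d = {'x': 5, 'y': 9, 'z': 26}
After line 3 (total = 5 + 9 + 26 = 40): d = {'x': 5, 'y': 9, 'z': 26, 'total': 40}

{'x': 5, 'y': 9, 'z': 26, 'total': 40}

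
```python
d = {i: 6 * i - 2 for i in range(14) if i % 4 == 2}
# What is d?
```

{2: 10, 6: 34, 10: 58}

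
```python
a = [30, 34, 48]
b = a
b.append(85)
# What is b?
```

After line 1: a = [30, 34, 48]
After line 2 (b = a is an alias, same object): a = [30, 34, 48], b = [30, 34, 48]
After line 3 (b.append mutates the shared list): a = [30, 34, 48, 85], b = [30, 34, 48, 85]

[30, 34, 48, 85]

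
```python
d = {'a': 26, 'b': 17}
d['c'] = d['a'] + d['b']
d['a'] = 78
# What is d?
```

After line 1: d = {'a': 26, 'b': 17}
After line 2 (d['c'] = 26 + 17): d = {'a': 26, 'b': 17, 'c': 43}
After line 3: d = {'a': 78, 'b': 17, 'c': 43}

{'a': 78, 'b': 17, 'c': 43}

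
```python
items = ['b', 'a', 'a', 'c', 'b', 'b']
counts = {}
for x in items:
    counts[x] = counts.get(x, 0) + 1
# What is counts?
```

Initial: counts = {}, items = ['b', 'a', 'a', 'c', 'b', 'b']
See 'b': counts = {'b': 1}
See 'a': counts = {'b': 1, 'a': 1}
See 'a': counts = {'b': 1, 'a': 2}
See 'c': counts = {'b': 1, 'a': 2, 'c': 1}
See 'b': counts = {'b': 2, 'a': 2, 'c': 1}
See 'b': counts = {'b': 3, 'a': 2, 'c': 1}

{'b': 3, 'a': 2, 'c': 1}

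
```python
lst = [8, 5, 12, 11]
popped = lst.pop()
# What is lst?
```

[8, 5, 12]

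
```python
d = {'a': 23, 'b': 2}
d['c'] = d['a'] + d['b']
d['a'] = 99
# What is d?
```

After line 1: d = {'a': 23, 'b': 2}
After line 2 (d['c'] = 23 + 2): d = {'a': 23, 'b': 2, 'c': 25}
After line 3: d = {'a': 99, 'b': 2, 'c': 25}

{'a': 99, 'b': 2, 'c': 25}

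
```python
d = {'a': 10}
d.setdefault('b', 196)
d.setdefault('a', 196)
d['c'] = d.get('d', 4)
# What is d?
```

After line 1: d = {'a': 10}
After line 2 (setdefault adds 'b'=196): d = {'a': 10, 'b': 196}
After line 3 (setdefault 'a' no-op, already exists): d = {'a': 10, 'b': 196}
After line 4 (get('d', 4) returns default since 'd' not in d): d = {'a': 10, 'b': 196, 'c': 4}

{'a': 10, 'b': 196, 'c': 4}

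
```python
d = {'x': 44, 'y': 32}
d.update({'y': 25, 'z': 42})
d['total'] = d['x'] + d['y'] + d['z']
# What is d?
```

After line 1: d = {'x': 44, 'y': 32}
After line 2 (y overwritten, z added): d = {'x': 44, 'y': 25, 'z': 42}
After line 3 (total = 44 + 25 + 42 = 111): d = {'x': 44, 'y': 25, 'z': 42, 'total': 111}

{'x': 44, 'y': 25, 'z': 42, 'total': 111}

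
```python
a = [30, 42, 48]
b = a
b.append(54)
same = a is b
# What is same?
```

After line 1: a = [30, 42, 48]
After line 2 (b = a is an alias, same object): a = [30, 42, 48], b = [30, 42, 48]
After line 3 (b.append mutates the shared list): a = [30, 42, 48, 54], b = [30, 42, 48, 54]
After line 4 (same = a is b; same object -> True): same = True

True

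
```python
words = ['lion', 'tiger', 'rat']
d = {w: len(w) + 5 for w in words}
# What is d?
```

{'lion': 9, 'tiger': 10, 'rat': 8}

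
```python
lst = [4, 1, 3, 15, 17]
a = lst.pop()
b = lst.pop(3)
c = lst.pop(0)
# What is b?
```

After line 1: lst = [4, 1, 3, 15, 17]
After line 2 (pop() -> a = 17): lst = [4, 1, 3, 15]
After line 3 (pop(3) -> b = 15): lst = [4, 1, 3]
After line 4 (pop(0) -> c = 4): lst = [1, 3]

15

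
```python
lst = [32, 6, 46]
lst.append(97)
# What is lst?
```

[32, 6, 46, 97]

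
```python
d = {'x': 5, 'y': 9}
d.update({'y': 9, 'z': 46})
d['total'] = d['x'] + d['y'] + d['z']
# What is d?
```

After line 1: d = {'x': 5, 'y': 9}
After line 2 (y overwritten, z added): d = {'x': 5, 'y': 9, 'z': 46}
After line 3 (total = 5 + 9 + 46 = 60): d = {'x': 5, 'y': 9, 'z': 46, 'total': 60}

{'x': 5, 'y': 9, 'z': 46, 'total': 60}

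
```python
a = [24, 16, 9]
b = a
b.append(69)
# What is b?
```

After line 1: a = [24, 16, 9]
After line 2 (b = a is an alias, same object): a = [24, 16, 9], b = [24, 16, 9]
After line 3 (b.append mutates the shared list): a = [24, 16, 9, 69], b = [24, 16, 9, 69]

[24, 16, 9, 69]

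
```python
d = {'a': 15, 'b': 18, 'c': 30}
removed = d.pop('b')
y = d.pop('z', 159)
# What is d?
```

After line 1: d = {'a': 15, 'b': 18, 'c': 30}
After line 2 (pop 'b' returns 18): d = {'a': 15, 'c': 30}, removed = 18
After line 3 (pop 'z' missing, returns default 159): d = {'a': 15, 'c': 30}, y = 159

{'a': 15, 'c': 30}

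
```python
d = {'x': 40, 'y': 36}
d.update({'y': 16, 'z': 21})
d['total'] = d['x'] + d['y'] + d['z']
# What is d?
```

After line 1: d = {'x': 40, 'y': 36}
After line 2 (y overwritten, z added): d = {'x': 40, 'y': 16, 'z': 21}
After line 3 (total = 40 + 16 + 21 = 77): d = {'x': 40, 'y': 16, 'z': 21, 'total': 77}

{'x': 40, 'y': 16, 'z': 21, 'total': 77}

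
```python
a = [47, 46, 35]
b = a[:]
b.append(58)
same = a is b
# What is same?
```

After line 1: a = [47, 46, 35]
After line 2 (b = a[:] is a shallow copy, new object): a = [47, 46, 35], b = [47, 46, 35]
After line 3 (append only mutates b): a = [47, 46, 35], b = [47, 46, 35, 58]
After line 4 (same = a is b; different objects -> False): same = False

False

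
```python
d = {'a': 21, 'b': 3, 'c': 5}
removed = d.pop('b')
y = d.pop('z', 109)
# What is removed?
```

After line 1: d = {'a': 21, 'b': 3, 'c': 5}
After line 2 (pop 'b' returns 3): d = {'a': 21, 'c': 5}, removed = 3
After line 3 (pop 'z' missing, returns default 109): d = {'a': 21, 'c': 5}, y = 109

3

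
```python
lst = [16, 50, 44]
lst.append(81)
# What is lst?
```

[16, 50, 44, 81]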